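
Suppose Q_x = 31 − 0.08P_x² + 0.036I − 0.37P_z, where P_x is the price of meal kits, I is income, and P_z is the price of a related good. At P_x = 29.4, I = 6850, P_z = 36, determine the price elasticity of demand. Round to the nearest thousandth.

-0.709

Substituting, Q_x = 31 − 0.08(29.4)² + 0.036(6850) − 0.37(36) = 31 − 69.1488 + 246.6 − 13.32 = 195.1312.
∂Q_x/∂P_x = −2·0.08·P_x = -4.704, so E_p = -4.704·(29.4/195.1312) ≈ -0.709.
|E_p| < 1: demand is inelastic.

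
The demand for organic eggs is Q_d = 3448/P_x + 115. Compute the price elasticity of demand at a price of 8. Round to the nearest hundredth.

-0.79

At P_x = 8, Q_d = 546.
dQ_d/dP_x = −3448/P_x² = −53.875.
Point elasticity E = (dQ_d/dP_x)·(P_x/Q_d) = -53.875 × 8/546 ≈ -0.79.
|E| < 1, so demand is inelastic at this price.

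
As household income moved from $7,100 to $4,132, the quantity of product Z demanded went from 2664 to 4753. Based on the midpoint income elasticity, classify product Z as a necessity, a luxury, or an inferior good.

%ΔQ = (4753 − 2664)/[(2664+4753)/2] = 2089/3708.5 ≈ 0.5633.
%ΔY = (4,132 − 7,100)/[(7,100+4,132)/2] = -2968/5616 ≈ -0.5285.
E_I = %ΔQ/%ΔY ≈ -1.066.
E_I < 0: inferior good.

inferior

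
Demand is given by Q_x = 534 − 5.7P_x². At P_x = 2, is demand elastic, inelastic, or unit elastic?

At P_x = 2, Q_x = 511.2.
dQ_x/dP_x = −2·5.7·P_x = −22.8.
Point elasticity E = (dQ_x/dP_x)·(P_x/Q_x) = -22.8 × 2/511.2 ≈ -0.089.
|E| ≈ 0.089 < 1, so demand is inelastic.

inelastic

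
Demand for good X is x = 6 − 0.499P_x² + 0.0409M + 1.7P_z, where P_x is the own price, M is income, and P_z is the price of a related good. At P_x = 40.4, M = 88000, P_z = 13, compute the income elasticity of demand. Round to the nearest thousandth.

1.280

First evaluate x: 6 − 0.499(40.4)² + 0.0409(88000) + 1.7(13) = 6 − 814.4478 + 3599.2 + 22.1 = 2812.8522.
∂x/∂M = +0.0409, so E_I = 0.0409·(88000/2812.8522) ≈ 1.280.
E_I > 1: normal good (luxury).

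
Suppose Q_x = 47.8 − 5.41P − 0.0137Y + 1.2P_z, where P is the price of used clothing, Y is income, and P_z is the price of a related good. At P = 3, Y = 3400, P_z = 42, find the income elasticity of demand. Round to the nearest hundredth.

Evaluating quantity at (P, Y, P_z) gives Q_x = 47.8 − 5.41(3) − 0.0137(3400) + 1.2(42) = 47.8 − 16.23 − 46.58 + 50.4 = 35.39.
∂Q_x/∂Y = −0.0137, so E_I = -0.0137·(3400/35.39) ≈ -1.32.
E_I < 0: inferior good.

-1.32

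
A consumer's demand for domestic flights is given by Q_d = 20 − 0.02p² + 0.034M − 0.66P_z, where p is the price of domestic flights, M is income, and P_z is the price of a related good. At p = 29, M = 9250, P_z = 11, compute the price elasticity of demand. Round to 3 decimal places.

At the given point, Q_d = 20 − 0.02(29)² + 0.034(9250) − 0.66(11) = 20 − 16.82 + 314.5 − 7.26 = 310.42.
∂Q_d/∂p = −2·0.02·p = -1.16, so E_p = -1.16·(29/310.42) ≈ -0.108.
|E_p| < 1: demand is inelastic.

-0.108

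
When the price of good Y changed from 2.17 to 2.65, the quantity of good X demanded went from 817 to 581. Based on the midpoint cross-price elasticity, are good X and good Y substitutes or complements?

complements

%ΔQ_x = (581 − 817)/[(817+581)/2] = -236/699 ≈ -0.3376.
%ΔP_y = (2.65 − 2.17)/[(2.17+2.65)/2] ≈ 0.1992.
E_xy = -0.3376/0.1992 ≈ -1.695.
E_xy < 0, so the goods are complements.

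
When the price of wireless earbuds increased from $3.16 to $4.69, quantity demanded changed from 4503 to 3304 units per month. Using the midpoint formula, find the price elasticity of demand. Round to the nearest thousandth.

%Δq = (3304 − 4503)/[(4503 + 3304)/2] = -1199/3903.5 ≈ -0.3072.
%Δp = (4.69 − 3.16)/[(3.16 + 4.69)/2] = 1.53/3.925 ≈ 0.3898.
Arc elasticity E = %Δq/%Δp ≈ -0.3072/0.3898 ≈ -0.788.
|E| < 1: demand is inelastic over this range.

-0.788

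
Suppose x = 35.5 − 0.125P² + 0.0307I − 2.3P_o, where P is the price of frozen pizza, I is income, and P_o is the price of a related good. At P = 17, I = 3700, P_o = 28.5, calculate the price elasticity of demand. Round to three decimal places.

Evaluating quantity at (P, I, P_o) gives x = 35.5 − 0.125(17)² + 0.0307(3700) − 2.3(28.5) = 35.5 − 36.125 + 113.59 − 65.55 = 47.415.
∂x/∂P = −2·0.125·P = -4.25, so E_p = -4.25·(17/47.415) ≈ -1.524.
|E_p| > 1: demand is elastic.

-1.524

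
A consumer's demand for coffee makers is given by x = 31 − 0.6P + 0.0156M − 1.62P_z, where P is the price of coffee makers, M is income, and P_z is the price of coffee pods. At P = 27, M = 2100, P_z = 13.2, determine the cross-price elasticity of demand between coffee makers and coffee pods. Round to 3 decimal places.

-0.817

Evaluating quantity at (P, M, P_z) gives x = 31 − 0.6(27) + 0.0156(2100) − 1.62(13.2) = 31 − 16.2 + 32.76 − 21.384 = 26.176.
∂x/∂P_z = −1.62, so E_xy = -1.62·(13.2/26.176) ≈ -0.817.
E_xy < 0: the goods are complements.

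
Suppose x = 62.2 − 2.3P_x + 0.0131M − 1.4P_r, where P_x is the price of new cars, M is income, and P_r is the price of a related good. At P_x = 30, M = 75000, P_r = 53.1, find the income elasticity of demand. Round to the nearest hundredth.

At the given point, x = 62.2 − 2.3(30) + 0.0131(75000) − 1.4(53.1) = 62.2 − 69 + 982.5 − 74.34 = 901.36.
∂x/∂M = +0.0131, so E_I = 0.0131·(75000/901.36) ≈ 1.09.
E_I > 1: normal good (luxury).

1.09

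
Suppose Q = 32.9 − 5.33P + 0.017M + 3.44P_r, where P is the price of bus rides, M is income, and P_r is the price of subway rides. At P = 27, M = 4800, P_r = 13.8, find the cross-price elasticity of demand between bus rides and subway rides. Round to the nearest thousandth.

Q = 32.9 − 5.33(27) + 0.017(4800) + 3.44(13.8) = 32.9 − 143.91 + 81.6 + 47.472 = 18.062.
∂Q/∂P_r = +3.44, so E_xy = 3.44·(13.8/18.062) ≈ 2.628.
E_xy > 0: the goods are substitutes.

2.628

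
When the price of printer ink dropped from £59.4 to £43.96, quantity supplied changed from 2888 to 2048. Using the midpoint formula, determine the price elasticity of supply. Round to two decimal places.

%Δq = (2048 − 2888)/[(2888 + 2048)/2] = -840/2468 ≈ -0.3404.
%Δp = (43.96 − 59.4)/[(59.4 + 43.96)/2] = -15.44/51.68 ≈ -0.2988.
Arc elasticity E = %Δq/%Δp ≈ -0.3404/-0.2988 ≈ 1.14.
|E| > 1: supply is elastic over this range.

1.14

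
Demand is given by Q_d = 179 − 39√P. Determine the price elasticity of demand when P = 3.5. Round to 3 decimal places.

At P = 3.5, Q_d = 106.0377.
dQ_d/dP = −39/(2√P) = −39/(2·1.8708).
Point elasticity E = (dQ_d/dP)·(P/Q_d) = -10.4232 × 3.5/106.0377 ≈ -0.344.
|E| < 1, so demand is inelastic at this price.

-0.344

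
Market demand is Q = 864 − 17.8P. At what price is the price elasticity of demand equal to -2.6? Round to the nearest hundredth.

Set −bP/(a − bP) = −2.6 ⇒ bP = 2.6(a − bP) ⇒ bP(1+2.6) = 2.6·a.
P = 2.6·864/(17.8·3.6) ≈ 35.06.

35.06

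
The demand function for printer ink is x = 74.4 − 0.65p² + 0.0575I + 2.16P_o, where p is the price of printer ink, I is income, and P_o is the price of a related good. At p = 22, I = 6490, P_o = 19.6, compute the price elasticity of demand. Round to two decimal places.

Substituting, x = 74.4 − 0.65(22)² + 0.0575(6490) + 2.16(19.6) = 74.4 − 314.6 + 373.175 + 42.336 = 175.311.
∂x/∂p = −2·0.65·p = -28.6, so E_p = -28.6·(22/175.311) ≈ -3.59.
|E_p| > 1: demand is elastic.

-3.59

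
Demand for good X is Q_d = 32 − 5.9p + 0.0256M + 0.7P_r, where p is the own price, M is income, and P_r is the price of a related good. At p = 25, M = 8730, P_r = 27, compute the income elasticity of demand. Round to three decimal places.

Substituting, Q_d = 32 − 5.9(25) + 0.0256(8730) + 0.7(27) = 32 − 147.5 + 223.488 + 18.9 = 126.888.
∂Q_d/∂M = +0.0256, so E_I = 0.0256·(8730/126.888) ≈ 1.761.
E_I > 1: normal good (luxury).

1.761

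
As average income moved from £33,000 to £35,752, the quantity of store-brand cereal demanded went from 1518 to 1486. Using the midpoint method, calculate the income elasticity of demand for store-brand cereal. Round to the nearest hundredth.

-0.27

%ΔQ = (1486 − 1518)/[(1518+1486)/2] = -32/1502 ≈ -0.0213.
%ΔM = (35,752 − 33,000)/[(33,000+35,752)/2] = 2752/34376 ≈ 0.0801.
E_I = %ΔQ/%ΔM ≈ -0.27.
E_I < 0: inferior good.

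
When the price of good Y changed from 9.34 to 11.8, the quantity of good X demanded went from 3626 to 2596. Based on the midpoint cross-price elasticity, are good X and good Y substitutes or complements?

complements

%ΔQ_x = (2596 − 3626)/[(3626+2596)/2] = -1030/3111 ≈ -0.3311.
%ΔP_y = (11.8 − 9.34)/[(9.34+11.8)/2] ≈ 0.2327.
E_xy = -0.3311/0.2327 ≈ -1.423.
E_xy < 0, so the goods are complements.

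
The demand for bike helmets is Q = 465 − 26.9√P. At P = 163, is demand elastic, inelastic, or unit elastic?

At P = 163, Q = 121.5638.
dQ/dP = −26.9/(2√P) = −26.9/(2·12.7671).
Point elasticity E = (dQ/dP)·(P/Q) = -1.0535 × 163/121.5638 ≈ -1.413.
|E| ≈ 1.413 > 1, so demand is elastic.

elastic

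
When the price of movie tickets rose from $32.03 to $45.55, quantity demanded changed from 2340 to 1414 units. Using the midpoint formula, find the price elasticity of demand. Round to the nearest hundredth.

-1.42

%ΔQ = (1414 − 2340)/[(2340 + 1414)/2] = -926/1877 ≈ -0.4933.
%Δp = (45.55 − 32.03)/[(32.03 + 45.55)/2] = 13.52/38.79 ≈ 0.3485.
Arc elasticity E = %ΔQ/%Δp ≈ -0.4933/0.3485 ≈ -1.42.
|E| > 1: demand is elastic over this range.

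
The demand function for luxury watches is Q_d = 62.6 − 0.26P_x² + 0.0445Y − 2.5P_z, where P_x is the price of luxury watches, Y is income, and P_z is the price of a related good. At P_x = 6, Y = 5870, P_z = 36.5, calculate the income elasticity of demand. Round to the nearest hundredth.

1.17

Q_d = 62.6 − 0.26(6)² + 0.0445(5870) − 2.5(36.5) = 62.6 − 9.36 + 261.215 − 91.25 = 223.205.
∂Q_d/∂Y = +0.0445, so E_I = 0.0445·(5870/223.205) ≈ 1.17.
E_I > 1: normal good (luxury).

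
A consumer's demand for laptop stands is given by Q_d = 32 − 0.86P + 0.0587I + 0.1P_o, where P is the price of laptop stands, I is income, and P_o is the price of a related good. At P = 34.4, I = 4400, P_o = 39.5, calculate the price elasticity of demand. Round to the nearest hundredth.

-0.11

First evaluate Q_d: 32 − 0.86(34.4) + 0.0587(4400) + 0.1(39.5) = 32 − 29.584 + 258.28 + 3.95 = 264.646.
∂Q_d/∂P = −0.86, so E_p = (−0.86)·(34.4/264.646) ≈ -0.11.
|E_p| < 1: demand is inelastic.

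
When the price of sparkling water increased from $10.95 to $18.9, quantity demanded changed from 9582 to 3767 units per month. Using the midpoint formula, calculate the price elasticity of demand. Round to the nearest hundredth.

%ΔQ = (3767 − 9582)/[(9582 + 3767)/2] = -5815/6674.5 ≈ -0.8712.
%Δp = (18.9 − 10.95)/[(10.95 + 18.9)/2] = 7.95/14.925 ≈ 0.5327.
Arc elasticity E = %ΔQ/%Δp ≈ -0.8712/0.5327 ≈ -1.64.
|E| > 1: demand is elastic over this range.

-1.64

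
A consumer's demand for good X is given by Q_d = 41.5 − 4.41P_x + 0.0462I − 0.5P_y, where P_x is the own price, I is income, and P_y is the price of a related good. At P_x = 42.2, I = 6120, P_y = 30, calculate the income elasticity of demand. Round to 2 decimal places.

2.30

Q_d = 41.5 − 4.41(42.2) + 0.0462(6120) − 0.5(30) = 41.5 − 186.102 + 282.744 − 15 = 123.142.
∂Q_d/∂I = +0.0462, so E_I = 0.0462·(6120/123.142) ≈ 2.30.
E_I > 1: normal good (luxury).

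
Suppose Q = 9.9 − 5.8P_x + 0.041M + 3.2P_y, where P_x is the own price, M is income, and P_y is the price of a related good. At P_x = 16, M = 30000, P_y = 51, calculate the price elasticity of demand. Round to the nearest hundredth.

-0.07

At the given point, Q = 9.9 − 5.8(16) + 0.041(30000) + 3.2(51) = 9.9 − 92.8 + 1230 + 163.2 = 1310.3.
∂Q/∂P_x = −5.8, so E_p = (−5.8)·(16/1310.3) ≈ -0.07.
|E_p| < 1: demand is inelastic.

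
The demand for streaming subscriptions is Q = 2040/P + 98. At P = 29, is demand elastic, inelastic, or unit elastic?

inelastic

At P = 29, Q = 168.3448.
dQ/dP = −2040/P² = −2.4257.
Point elasticity E = (dQ/dP)·(P/Q) = -2.4257 × 29/168.3448 ≈ -0.418.
|E| ≈ 0.418 < 1, so demand is inelastic.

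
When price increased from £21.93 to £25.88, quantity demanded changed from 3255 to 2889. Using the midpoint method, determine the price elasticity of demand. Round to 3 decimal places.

-0.721

%Δq = (2889 − 3255)/[(3255 + 2889)/2] = -366/3072 ≈ -0.1191.
%Δp = (25.88 − 21.93)/[(21.93 + 25.88)/2] = 3.95/23.905 ≈ 0.1652.
Arc elasticity E = %Δq/%Δp ≈ -0.1191/0.1652 ≈ -0.721.
|E| < 1: demand is inelastic over this range.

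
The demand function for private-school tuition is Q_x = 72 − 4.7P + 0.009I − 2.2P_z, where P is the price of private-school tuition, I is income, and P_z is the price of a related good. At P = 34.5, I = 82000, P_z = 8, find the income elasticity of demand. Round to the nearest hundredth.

1.17

Substituting, Q_x = 72 − 4.7(34.5) + 0.009(82000) − 2.2(8) = 72 − 162.15 + 738 − 17.6 = 630.25.
∂Q_x/∂I = +0.009, so E_I = 0.009·(82000/630.25) ≈ 1.17.
E_I > 1: normal good (luxury).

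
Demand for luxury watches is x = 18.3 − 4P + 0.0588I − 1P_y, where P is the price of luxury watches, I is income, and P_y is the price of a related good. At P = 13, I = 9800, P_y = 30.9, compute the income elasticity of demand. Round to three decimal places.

1.126

x = 18.3 − 4(13) + 0.0588(9800) − 1(30.9) = 18.3 − 52 + 576.24 − 30.9 = 511.64.
∂x/∂I = +0.0588, so E_I = 0.0588·(9800/511.64) ≈ 1.126.
E_I > 1: normal good (luxury).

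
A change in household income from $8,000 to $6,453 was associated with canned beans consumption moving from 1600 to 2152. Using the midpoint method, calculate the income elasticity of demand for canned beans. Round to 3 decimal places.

%ΔQ = (2152 − 1600)/[(1600+2152)/2] = 552/1876 ≈ 0.2942.
%ΔM = (6,453 − 8,000)/[(8,000+6,453)/2] = -1547/7226.5 ≈ -0.2141.
E_I = %ΔQ/%ΔM ≈ -1.374.
E_I < 0: inferior good.

-1.374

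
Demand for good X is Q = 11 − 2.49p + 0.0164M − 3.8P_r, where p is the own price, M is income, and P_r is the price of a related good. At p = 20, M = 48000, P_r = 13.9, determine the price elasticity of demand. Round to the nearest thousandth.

-0.072

Q = 11 − 2.49(20) + 0.0164(48000) − 3.8(13.9) = 11 − 49.8 + 787.2 − 52.82 = 695.58.
∂Q/∂p = −2.49, so E_p = (−2.49)·(20/695.58) ≈ -0.072.
|E_p| < 1: demand is inelastic.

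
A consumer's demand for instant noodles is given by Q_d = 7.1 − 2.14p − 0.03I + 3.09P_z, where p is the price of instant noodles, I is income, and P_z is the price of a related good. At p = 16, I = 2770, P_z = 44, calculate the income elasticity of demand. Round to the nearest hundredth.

First evaluate Q_d: 7.1 − 2.14(16) − 0.03(2770) + 3.09(44) = 7.1 − 34.24 − 83.1 + 135.96 = 25.72.
∂Q_d/∂I = −0.03, so E_I = -0.03·(2770/25.72) ≈ -3.23.
E_I < 0: inferior good.

-3.23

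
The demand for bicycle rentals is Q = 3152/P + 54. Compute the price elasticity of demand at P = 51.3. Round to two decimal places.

At P = 51.3, Q = 115.4425.
dQ/dP = −3152/P² = −1.1977.
Point elasticity E = (dQ/dP)·(P/Q) = -1.1977 × 51.3/115.4425 ≈ -0.53.
|E| < 1, so demand is inelastic at this price.

-0.53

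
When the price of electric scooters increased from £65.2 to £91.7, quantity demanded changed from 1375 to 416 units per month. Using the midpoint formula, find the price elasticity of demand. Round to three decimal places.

%Δq = (416 − 1375)/[(1375 + 416)/2] = -959/895.5 ≈ -1.0709.
%ΔP = (91.7 − 65.2)/[(65.2 + 91.7)/2] = 26.5/78.45 ≈ 0.3378.
Arc elasticity E = %Δq/%ΔP ≈ -1.0709/0.3378 ≈ -3.170.
|E| > 1: demand is elastic over this range.

-3.170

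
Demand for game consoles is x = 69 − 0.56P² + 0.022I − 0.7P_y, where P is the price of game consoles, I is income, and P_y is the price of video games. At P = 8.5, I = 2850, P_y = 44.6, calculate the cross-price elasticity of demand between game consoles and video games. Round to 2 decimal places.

At the given point, x = 69 − 0.56(8.5)² + 0.022(2850) − 0.7(44.6) = 69 − 40.46 + 62.7 − 31.22 = 60.02.
∂x/∂P_y = −0.7, so E_xy = -0.7·(44.6/60.02) ≈ -0.52.
E_xy < 0: the goods are complements.

-0.52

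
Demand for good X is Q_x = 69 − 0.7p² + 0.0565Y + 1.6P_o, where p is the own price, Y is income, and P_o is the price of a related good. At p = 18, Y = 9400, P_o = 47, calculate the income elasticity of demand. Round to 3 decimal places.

1.184

Evaluating quantity at (p, Y, P_o) gives Q_x = 69 − 0.7(18)² + 0.0565(9400) + 1.6(47) = 69 − 226.8 + 531.1 + 75.2 = 448.5.
∂Q_x/∂Y = +0.0565, so E_I = 0.0565·(9400/448.5) ≈ 1.184.
E_I > 1: normal good (luxury).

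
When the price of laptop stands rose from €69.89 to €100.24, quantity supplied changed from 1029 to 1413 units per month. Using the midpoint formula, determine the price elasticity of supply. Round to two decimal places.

%ΔQ = (1413 − 1029)/[(1029 + 1413)/2] = 384/1221 ≈ 0.3145.
%ΔP = (100.24 − 69.89)/[(69.89 + 100.24)/2] = 30.35/85.065 ≈ 0.3568.
Arc elasticity E = %ΔQ/%ΔP ≈ 0.3145/0.3568 ≈ 0.88.
|E| < 1: supply is inelastic over this range.

0.88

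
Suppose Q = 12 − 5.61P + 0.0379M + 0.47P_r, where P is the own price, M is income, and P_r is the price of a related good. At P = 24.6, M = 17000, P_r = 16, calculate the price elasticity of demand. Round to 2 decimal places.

Q = 12 − 5.61(24.6) + 0.0379(17000) + 0.47(16) = 12 − 138.006 + 644.3 + 7.52 = 525.814.
∂Q/∂P = −5.61, so E_p = (−5.61)·(24.6/525.814) ≈ -0.26.
|E_p| < 1: demand is inelastic.

-0.26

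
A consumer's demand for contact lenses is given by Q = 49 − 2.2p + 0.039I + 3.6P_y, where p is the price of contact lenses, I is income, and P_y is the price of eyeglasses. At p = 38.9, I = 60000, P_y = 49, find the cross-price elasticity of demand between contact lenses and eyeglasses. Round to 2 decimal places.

0.07

Q = 49 − 2.2(38.9) + 0.039(60000) + 3.6(49) = 49 − 85.58 + 2340 + 176.4 = 2479.82.
∂Q/∂P_y = +3.6, so E_xy = 3.6·(49/2479.82) ≈ 0.07.
E_xy > 0: the goods are substitutes.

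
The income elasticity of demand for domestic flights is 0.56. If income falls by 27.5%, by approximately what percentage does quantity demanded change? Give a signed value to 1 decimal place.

%ΔQ ≈ E × %ΔI = (0.56) × (-27.5%) = -15.4%.

-15.4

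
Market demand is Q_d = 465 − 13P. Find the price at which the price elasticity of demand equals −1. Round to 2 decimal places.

For linear demand Q_d = a − bP, E = −bP/(a − bP). |E| = 1 ⇒ bP = a − bP ⇒ P = a/(2b).
P = 465/(2·13) ≈ 17.88.

17.88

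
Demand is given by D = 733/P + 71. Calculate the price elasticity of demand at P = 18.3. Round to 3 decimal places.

-0.361

At P = 18.3, D = 111.0546.
dD/dP = −733/P² = −2.1888.
Point elasticity E = (dD/dP)·(P/D) = -2.1888 × 18.3/111.0546 ≈ -0.361.
|E| < 1, so demand is inelastic at this price.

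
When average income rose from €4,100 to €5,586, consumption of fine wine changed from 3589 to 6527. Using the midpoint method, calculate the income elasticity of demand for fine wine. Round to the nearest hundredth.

1.89

%ΔQ = (6527 − 3589)/[(3589+6527)/2] = 2938/5058 ≈ 0.5809.
%ΔM = (5,586 − 4,100)/[(4,100+5,586)/2] = 1486/4843 ≈ 0.3068.
E_I = %ΔQ/%ΔM ≈ 1.89.
E_I > 1: normal good (luxury).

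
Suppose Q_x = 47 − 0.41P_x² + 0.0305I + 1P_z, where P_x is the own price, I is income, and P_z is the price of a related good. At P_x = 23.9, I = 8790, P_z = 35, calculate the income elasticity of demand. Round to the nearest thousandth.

Evaluating quantity at (P_x, I, P_z) gives Q_x = 47 − 0.41(23.9)² + 0.0305(8790) + 1(35) = 47 − 234.1961 + 268.095 + 35 = 115.8989.
∂Q_x/∂I = +0.0305, so E_I = 0.0305·(8790/115.8989) ≈ 2.313.
E_I > 1: normal good (luxury).

2.313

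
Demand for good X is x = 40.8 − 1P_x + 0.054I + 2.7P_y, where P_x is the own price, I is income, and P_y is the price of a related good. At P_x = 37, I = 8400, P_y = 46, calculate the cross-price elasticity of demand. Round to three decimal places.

0.214

Substituting, x = 40.8 − 1(37) + 0.054(8400) + 2.7(46) = 40.8 − 37 + 453.6 + 124.2 = 581.6.
∂x/∂P_y = +2.7, so E_xy = 2.7·(46/581.6) ≈ 0.214.
E_xy > 0: the goods are substitutes.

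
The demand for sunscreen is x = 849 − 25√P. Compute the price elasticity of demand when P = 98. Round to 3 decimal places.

At P = 98, x = 601.5126.
dx/dP = −25/(2√P) = −25/(2·9.8995).
Point elasticity E = (dx/dP)·(P/x) = -1.2627 × 98/601.5126 ≈ -0.206.
|E| < 1, so demand is inelastic at this price.

-0.206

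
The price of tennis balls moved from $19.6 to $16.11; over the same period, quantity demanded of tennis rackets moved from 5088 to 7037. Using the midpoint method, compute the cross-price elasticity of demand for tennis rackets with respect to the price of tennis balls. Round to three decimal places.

-1.645

%ΔQ_x = (7037 − 5088)/[(5088+7037)/2] = 1949/6062.5 ≈ 0.3215.
%ΔP_y = (16.11 − 19.6)/[(19.6+16.11)/2] ≈ -0.1955.
E_xy = 0.3215/-0.1955 ≈ -1.645.
E_xy < 0, so tennis rackets and tennis balls are complements.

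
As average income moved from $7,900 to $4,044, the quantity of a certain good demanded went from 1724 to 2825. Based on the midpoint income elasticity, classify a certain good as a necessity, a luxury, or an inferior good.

inferior

%ΔQ = (2825 − 1724)/[(1724+2825)/2] = 1101/2274.5 ≈ 0.4841.
%ΔY = (4,044 − 7,900)/[(7,900+4,044)/2] = -3856/5972 ≈ -0.6457.
E_I = %ΔQ/%ΔY ≈ -0.750.
E_I < 0: inferior good.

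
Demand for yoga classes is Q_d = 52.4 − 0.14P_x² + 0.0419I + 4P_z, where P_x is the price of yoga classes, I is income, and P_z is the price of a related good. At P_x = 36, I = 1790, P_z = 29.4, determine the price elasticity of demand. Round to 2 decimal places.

First evaluate Q_d: 52.4 − 0.14(36)² + 0.0419(1790) + 4(29.4) = 52.4 − 181.44 + 75.001 + 117.6 = 63.561.
∂Q_d/∂P_x = −2·0.14·P_x = -10.08, so E_p = -10.08·(36/63.561) ≈ -5.71.
|E_p| > 1: demand is elastic.

-5.71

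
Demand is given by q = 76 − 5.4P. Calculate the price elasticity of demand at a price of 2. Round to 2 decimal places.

At P = 2, q = 65.2.
dq/dP = −5.4.
Point elasticity E = (dq/dP)·(P/q) = -5.4 × 2/65.2 ≈ -0.17.
|E| < 1, so demand is inelastic at this price.

-0.17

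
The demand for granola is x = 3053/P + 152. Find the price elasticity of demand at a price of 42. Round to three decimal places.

-0.324

At P = 42, x = 224.6905.
dx/dP = −3053/P² = −1.7307.
Point elasticity E = (dx/dP)·(P/x) = -1.7307 × 42/224.6905 ≈ -0.324.
|E| < 1, so demand is inelastic at this price.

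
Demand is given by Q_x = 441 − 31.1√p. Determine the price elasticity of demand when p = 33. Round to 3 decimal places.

-0.340

At p = 33, Q_x = 262.3441.
dQ_x/dp = −31.1/(2√p) = −31.1/(2·5.7446).
Point elasticity E = (dQ_x/dp)·(p/Q_x) = -2.7069 × 33/262.3441 ≈ -0.340.
|E| < 1, so demand is inelastic at this price.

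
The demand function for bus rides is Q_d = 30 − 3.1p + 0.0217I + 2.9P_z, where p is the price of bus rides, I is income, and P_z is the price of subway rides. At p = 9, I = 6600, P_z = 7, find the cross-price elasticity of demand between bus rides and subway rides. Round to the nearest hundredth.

At the given point, Q_d = 30 − 3.1(9) + 0.0217(6600) + 2.9(7) = 30 − 27.9 + 143.22 + 20.3 = 165.62.
∂Q_d/∂P_z = +2.9, so E_xy = 2.9·(7/165.62) ≈ 0.12.
E_xy > 0: the goods are substitutes.

0.12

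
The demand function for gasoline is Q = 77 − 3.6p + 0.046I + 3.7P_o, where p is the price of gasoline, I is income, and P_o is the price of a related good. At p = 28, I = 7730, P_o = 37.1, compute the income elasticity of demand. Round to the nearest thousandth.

Substituting, Q = 77 − 3.6(28) + 0.046(7730) + 3.7(37.1) = 77 − 100.8 + 355.58 + 137.27 = 469.05.
∂Q/∂I = +0.046, so E_I = 0.046·(7730/469.05) ≈ 0.758.
E_I ∈ (0,1): normal good (necessity).

0.758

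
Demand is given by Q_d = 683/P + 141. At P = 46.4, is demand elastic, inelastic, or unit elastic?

At P = 46.4, Q_d = 155.7198.
dQ_d/dP = −683/P² = −0.3172.
Point elasticity E = (dQ_d/dP)·(P/Q_d) = -0.3172 × 46.4/155.7198 ≈ -0.095.
|E| ≈ 0.095 < 1, so demand is inelastic.

inelastic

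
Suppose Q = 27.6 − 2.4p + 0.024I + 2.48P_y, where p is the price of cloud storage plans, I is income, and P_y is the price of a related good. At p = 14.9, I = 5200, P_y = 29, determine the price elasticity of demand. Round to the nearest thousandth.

Evaluating quantity at (p, I, P_y) gives Q = 27.6 − 2.4(14.9) + 0.024(5200) + 2.48(29) = 27.6 − 35.76 + 124.8 + 71.92 = 188.56.
∂Q/∂p = −2.4, so E_p = (−2.4)·(14.9/188.56) ≈ -0.190.
|E_p| < 1: demand is inelastic.

-0.190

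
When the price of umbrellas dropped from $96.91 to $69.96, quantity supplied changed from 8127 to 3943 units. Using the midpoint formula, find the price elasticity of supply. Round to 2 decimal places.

2.15

%ΔQ = (3943 − 8127)/[(8127 + 3943)/2] = -4184/6035 ≈ -0.6933.
%ΔP = (69.96 − 96.91)/[(96.91 + 69.96)/2] = -26.95/83.435 ≈ -0.3230.
Arc elasticity E = %ΔQ/%ΔP ≈ -0.6933/-0.3230 ≈ 2.15.
|E| > 1: supply is elastic over this range.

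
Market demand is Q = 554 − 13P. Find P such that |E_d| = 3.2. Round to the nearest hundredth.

32.47

Set −bP/(a − bP) = −3.2 ⇒ bP = 3.2(a − bP) ⇒ bP(1+3.2) = 3.2·a.
P = 3.2·554/(13·4.2) ≈ 32.47.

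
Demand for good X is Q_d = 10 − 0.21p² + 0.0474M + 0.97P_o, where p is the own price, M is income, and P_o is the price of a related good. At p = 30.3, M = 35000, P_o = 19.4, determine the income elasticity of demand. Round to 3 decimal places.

At the given point, Q_d = 10 − 0.21(30.3)² + 0.0474(35000) + 0.97(19.4) = 10 − 192.7989 + 1659 + 18.818 = 1495.0191.
∂Q_d/∂M = +0.0474, so E_I = 0.0474·(35000/1495.0191) ≈ 1.110.
E_I > 1: normal good (luxury).

1.110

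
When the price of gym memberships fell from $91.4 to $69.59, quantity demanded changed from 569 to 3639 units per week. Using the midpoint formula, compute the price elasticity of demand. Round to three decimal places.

%ΔQ = (3639 − 569)/[(569 + 3639)/2] = 3070/2104 ≈ 1.4591.
%ΔP = (69.59 − 91.4)/[(91.4 + 69.59)/2] = -21.81/80.495 ≈ -0.2709.
Arc elasticity E = %ΔQ/%ΔP ≈ 1.4591/-0.2709 ≈ -5.385.
|E| > 1: demand is elastic over this range.

-5.385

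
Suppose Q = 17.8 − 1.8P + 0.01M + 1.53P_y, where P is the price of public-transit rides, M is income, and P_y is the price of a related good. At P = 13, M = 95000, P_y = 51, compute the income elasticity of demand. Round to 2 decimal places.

At the given point, Q = 17.8 − 1.8(13) + 0.01(95000) + 1.53(51) = 17.8 − 23.4 + 950 + 78.03 = 1022.43.
∂Q/∂M = +0.01, so E_I = 0.01·(95000/1022.43) ≈ 0.93.
E_I ∈ (0,1): normal good (necessity).

0.93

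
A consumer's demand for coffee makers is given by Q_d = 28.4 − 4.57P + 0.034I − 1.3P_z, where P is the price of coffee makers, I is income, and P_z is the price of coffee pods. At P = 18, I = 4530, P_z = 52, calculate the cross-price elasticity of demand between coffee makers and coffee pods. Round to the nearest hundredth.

-2.08

Evaluating quantity at (P, I, P_z) gives Q_d = 28.4 − 4.57(18) + 0.034(4530) − 1.3(52) = 28.4 − 82.26 + 154.02 − 67.6 = 32.56.
∂Q_d/∂P_z = −1.3, so E_xy = -1.3·(52/32.56) ≈ -2.08.
E_xy < 0: the goods are complements.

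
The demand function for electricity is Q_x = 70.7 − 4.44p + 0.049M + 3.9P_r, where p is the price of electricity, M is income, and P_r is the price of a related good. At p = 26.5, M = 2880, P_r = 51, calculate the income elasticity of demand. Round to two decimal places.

0.48

Evaluating quantity at (p, M, P_r) gives Q_x = 70.7 − 4.44(26.5) + 0.049(2880) + 3.9(51) = 70.7 − 117.66 + 141.12 + 198.9 = 293.06.
∂Q_x/∂M = +0.049, so E_I = 0.049·(2880/293.06) ≈ 0.48.
E_I ∈ (0,1): normal good (necessity).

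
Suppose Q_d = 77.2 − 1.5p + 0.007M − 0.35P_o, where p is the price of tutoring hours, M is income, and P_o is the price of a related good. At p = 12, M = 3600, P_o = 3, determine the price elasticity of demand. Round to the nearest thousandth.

First evaluate Q_d: 77.2 − 1.5(12) + 0.007(3600) − 0.35(3) = 77.2 − 18 + 25.2 − 1.05 = 83.35.
∂Q_d/∂p = −1.5, so E_p = (−1.5)·(12/83.35) ≈ -0.216.
|E_p| < 1: demand is inelastic.

-0.216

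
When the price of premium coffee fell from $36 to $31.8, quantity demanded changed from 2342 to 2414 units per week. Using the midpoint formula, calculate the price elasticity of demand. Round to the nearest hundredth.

-0.24

%Δq = (2414 − 2342)/[(2342 + 2414)/2] = 72/2378 ≈ 0.0303.
%Δp = (31.8 − 36)/[(36 + 31.8)/2] = -4.2/33.9 ≈ -0.1239.
Arc elasticity E = %Δq/%Δp ≈ 0.0303/-0.1239 ≈ -0.24.
|E| < 1: demand is inelastic over this range.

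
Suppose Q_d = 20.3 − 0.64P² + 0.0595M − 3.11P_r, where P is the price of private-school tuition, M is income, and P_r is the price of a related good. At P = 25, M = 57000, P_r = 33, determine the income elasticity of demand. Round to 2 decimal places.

Q_d = 20.3 − 0.64(25)² + 0.0595(57000) − 3.11(33) = 20.3 − 400 + 3391.5 − 102.63 = 2909.17.
∂Q_d/∂M = +0.0595, so E_I = 0.0595·(57000/2909.17) ≈ 1.17.
E_I > 1: normal good (luxury).

1.17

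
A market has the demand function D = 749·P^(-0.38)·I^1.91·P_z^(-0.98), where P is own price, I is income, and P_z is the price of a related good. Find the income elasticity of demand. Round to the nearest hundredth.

1.91

For a Cobb–Douglas (constant-elasticity) form D = A·I^α·…, the elasticity with respect to I equals the exponent α at every point.
Here the exponent on I is 1.91, so the income elasticity of demand is 1.91.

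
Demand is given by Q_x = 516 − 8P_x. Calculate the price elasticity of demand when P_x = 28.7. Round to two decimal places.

At P_x = 28.7, Q_x = 286.4.
dQ_x/dP_x = −8.
Point elasticity E = (dQ_x/dP_x)·(P_x/Q_x) = -8 × 28.7/286.4 ≈ -0.80.
|E| < 1, so demand is inelastic at this price.

-0.80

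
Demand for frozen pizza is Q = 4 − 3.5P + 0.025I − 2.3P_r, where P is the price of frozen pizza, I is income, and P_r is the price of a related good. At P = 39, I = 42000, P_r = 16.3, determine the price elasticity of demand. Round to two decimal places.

Evaluating quantity at (P, I, P_r) gives Q = 4 − 3.5(39) + 0.025(42000) − 2.3(16.3) = 4 − 136.5 + 1050 − 37.49 = 880.01.
∂Q/∂P = −3.5, so E_p = (−3.5)·(39/880.01) ≈ -0.16.
|E_p| < 1: demand is inelastic.

-0.16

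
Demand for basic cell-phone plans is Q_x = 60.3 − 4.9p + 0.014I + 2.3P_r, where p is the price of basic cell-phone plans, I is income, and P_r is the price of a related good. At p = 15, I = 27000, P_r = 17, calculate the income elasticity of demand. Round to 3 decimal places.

First evaluate Q_x: 60.3 − 4.9(15) + 0.014(27000) + 2.3(17) = 60.3 − 73.5 + 378 + 39.1 = 403.9.
∂Q_x/∂I = +0.014, so E_I = 0.014·(27000/403.9) ≈ 0.936.
E_I ∈ (0,1): normal good (necessity).

0.936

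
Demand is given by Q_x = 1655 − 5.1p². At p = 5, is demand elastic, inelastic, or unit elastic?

At p = 5, Q_x = 1527.5.
dQ_x/dp = −2·5.1·p = −51.
Point elasticity E = (dQ_x/dp)·(p/Q_x) = -51 × 5/1527.5 ≈ -0.167.
|E| ≈ 0.167 < 1, so demand is inelastic.

inelastic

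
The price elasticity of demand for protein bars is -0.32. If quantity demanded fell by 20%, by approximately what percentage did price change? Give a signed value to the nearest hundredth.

62.50

%ΔQ ≈ E × %ΔP ⇒ %ΔP = %ΔQ / E = (-20%)/(-0.32) = 62.50%.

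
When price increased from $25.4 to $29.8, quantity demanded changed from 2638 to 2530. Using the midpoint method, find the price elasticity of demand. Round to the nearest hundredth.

-0.26

%ΔQ = (2530 − 2638)/[(2638 + 2530)/2] = -108/2584 ≈ -0.0418.
%Δp = (29.8 − 25.4)/[(25.4 + 29.8)/2] = 4.4/27.6 ≈ 0.1594.
Arc elasticity E = %ΔQ/%Δp ≈ -0.0418/0.1594 ≈ -0.26.
|E| < 1: demand is inelastic over this range.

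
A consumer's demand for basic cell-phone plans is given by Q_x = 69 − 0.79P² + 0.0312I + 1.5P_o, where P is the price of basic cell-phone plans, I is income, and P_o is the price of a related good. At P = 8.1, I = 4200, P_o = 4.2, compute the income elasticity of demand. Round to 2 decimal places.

0.85

Q_x = 69 − 0.79(8.1)² + 0.0312(4200) + 1.5(4.2) = 69 − 51.8319 + 131.04 + 6.3 = 154.5081.
∂Q_x/∂I = +0.0312, so E_I = 0.0312·(4200/154.5081) ≈ 0.85.
E_I ∈ (0,1): normal good (necessity).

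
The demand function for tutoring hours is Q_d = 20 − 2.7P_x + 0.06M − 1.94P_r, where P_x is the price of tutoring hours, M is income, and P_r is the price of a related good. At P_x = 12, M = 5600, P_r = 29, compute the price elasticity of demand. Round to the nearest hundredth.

-0.12

At the given point, Q_d = 20 − 2.7(12) + 0.06(5600) − 1.94(29) = 20 − 32.4 + 336 − 56.26 = 267.34.
∂Q_d/∂P_x = −2.7, so E_p = (−2.7)·(12/267.34) ≈ -0.12.
|E_p| < 1: demand is inelastic.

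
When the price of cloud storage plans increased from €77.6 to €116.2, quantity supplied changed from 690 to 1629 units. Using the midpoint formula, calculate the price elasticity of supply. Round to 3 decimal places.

2.033

%Δq = (1629 − 690)/[(690 + 1629)/2] = 939/1159.5 ≈ 0.8098.
%Δp = (116.2 − 77.6)/[(77.6 + 116.2)/2] = 38.6/96.9 ≈ 0.3983.
Arc elasticity E = %Δq/%Δp ≈ 0.8098/0.3983 ≈ 2.033.
|E| > 1: supply is elastic over this range.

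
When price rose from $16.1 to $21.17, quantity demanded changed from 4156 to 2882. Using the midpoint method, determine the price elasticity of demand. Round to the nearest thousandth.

-1.331

%ΔQ = (2882 − 4156)/[(4156 + 2882)/2] = -1274/3519 ≈ -0.3620.
%Δp = (21.17 − 16.1)/[(16.1 + 21.17)/2] = 5.07/18.635 ≈ 0.2721.
Arc elasticity E = %ΔQ/%Δp ≈ -0.3620/0.2721 ≈ -1.331.
|E| > 1: demand is elastic over this range.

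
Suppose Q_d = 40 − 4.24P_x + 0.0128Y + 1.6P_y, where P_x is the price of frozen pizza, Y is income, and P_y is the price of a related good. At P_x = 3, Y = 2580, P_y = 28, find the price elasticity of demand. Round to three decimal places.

At the given point, Q_d = 40 − 4.24(3) + 0.0128(2580) + 1.6(28) = 40 − 12.72 + 33.024 + 44.8 = 105.104.
∂Q_d/∂P_x = −4.24, so E_p = (−4.24)·(3/105.104) ≈ -0.121.
|E_p| < 1: demand is inelastic.

-0.121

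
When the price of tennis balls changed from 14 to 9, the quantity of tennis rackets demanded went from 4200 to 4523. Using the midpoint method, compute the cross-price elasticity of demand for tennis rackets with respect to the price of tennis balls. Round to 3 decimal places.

-0.170

%ΔQ_x = (4523 − 4200)/[(4200+4523)/2] = 323/4361.5 ≈ 0.0741.
%ΔP_y = (9 − 14)/[(14+9)/2] ≈ -0.4348.
E_xy = 0.0741/-0.4348 ≈ -0.170.
E_xy < 0, so tennis rackets and tennis balls are complements.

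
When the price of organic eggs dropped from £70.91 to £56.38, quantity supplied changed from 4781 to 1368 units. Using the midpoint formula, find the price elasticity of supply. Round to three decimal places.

4.863

%Δq = (1368 − 4781)/[(4781 + 1368)/2] = -3413/3074.5 ≈ -1.1101.
%ΔP = (56.38 − 70.91)/[(70.91 + 56.38)/2] = -14.53/63.645 ≈ -0.2283.
Arc elasticity E = %Δq/%ΔP ≈ -1.1101/-0.2283 ≈ 4.863.
|E| > 1: supply is elastic over this range.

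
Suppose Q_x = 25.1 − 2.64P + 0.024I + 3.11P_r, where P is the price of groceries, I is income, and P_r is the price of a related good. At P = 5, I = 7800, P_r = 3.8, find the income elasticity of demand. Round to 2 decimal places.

Q_x = 25.1 − 2.64(5) + 0.024(7800) + 3.11(3.8) = 25.1 − 13.2 + 187.2 + 11.818 = 210.918.
∂Q_x/∂I = +0.024, so E_I = 0.024·(7800/210.918) ≈ 0.89.
E_I ∈ (0,1): normal good (necessity).

0.89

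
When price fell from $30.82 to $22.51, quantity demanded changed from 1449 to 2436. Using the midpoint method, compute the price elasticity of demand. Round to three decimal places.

-1.630

%Δq = (2436 − 1449)/[(1449 + 2436)/2] = 987/1942.5 ≈ 0.5081.
%ΔP = (22.51 − 30.82)/[(30.82 + 22.51)/2] = -8.31/26.665 ≈ -0.3116.
Arc elasticity E = %Δq/%ΔP ≈ 0.5081/-0.3116 ≈ -1.630.
|E| > 1: demand is elastic over this range.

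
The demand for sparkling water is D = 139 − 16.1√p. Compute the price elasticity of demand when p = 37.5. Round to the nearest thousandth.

-1.220

At p = 37.5, D = 40.408.
dD/dp = −16.1/(2√p) = −16.1/(2·6.1237).
Point elasticity E = (dD/dp)·(p/D) = -1.3146 × 37.5/40.408 ≈ -1.220.
|E| > 1, so demand is elastic at this price.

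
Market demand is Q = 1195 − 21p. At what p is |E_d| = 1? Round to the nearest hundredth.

28.45

For linear demand Q = a − bp, E = −bp/(a − bp). |E| = 1 ⇒ bp = a − bp ⇒ p = a/(2b).
p = 1195/(2·21) ≈ 28.45.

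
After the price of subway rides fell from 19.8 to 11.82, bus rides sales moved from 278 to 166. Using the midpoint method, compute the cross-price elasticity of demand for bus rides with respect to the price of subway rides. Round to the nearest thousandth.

1.000

%ΔQ_x = (166 − 278)/[(278+166)/2] = -112/222 ≈ -0.5045.
%ΔP_y = (11.82 − 19.8)/[(19.8+11.82)/2] ≈ -0.5047.
E_xy = -0.5045/-0.5047 ≈ 1.000.
E_xy > 0, so bus rides and subway rides are substitutes.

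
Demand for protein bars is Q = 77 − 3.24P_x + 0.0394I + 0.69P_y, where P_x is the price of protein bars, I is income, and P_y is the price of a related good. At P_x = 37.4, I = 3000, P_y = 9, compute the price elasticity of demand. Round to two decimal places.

At the given point, Q = 77 − 3.24(37.4) + 0.0394(3000) + 0.69(9) = 77 − 121.176 + 118.2 + 6.21 = 80.234.
∂Q/∂P_x = −3.24, so E_p = (−3.24)·(37.4/80.234) ≈ -1.51.
|E_p| > 1: demand is elastic.

-1.51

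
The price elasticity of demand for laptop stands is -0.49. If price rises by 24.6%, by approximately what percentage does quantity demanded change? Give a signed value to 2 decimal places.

%ΔQ ≈ E × %ΔP = (-0.49) × (24.6%) ≈ -12.05%.

-12.05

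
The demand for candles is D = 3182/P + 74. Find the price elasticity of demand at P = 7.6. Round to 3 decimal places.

-0.850

At P = 7.6, D = 492.6842.
dD/dP = −3182/P² = −55.09.
Point elasticity E = (dD/dP)·(P/D) = -55.09 × 7.6/492.6842 ≈ -0.850.
|E| < 1, so demand is inelastic at this price.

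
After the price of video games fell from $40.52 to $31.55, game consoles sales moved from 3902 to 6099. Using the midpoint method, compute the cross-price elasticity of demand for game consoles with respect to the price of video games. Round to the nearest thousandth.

-1.765

%ΔQ_x = (6099 − 3902)/[(3902+6099)/2] = 2197/5000.5 ≈ 0.4394.
%ΔP_y = (31.55 − 40.52)/[(40.52+31.55)/2] ≈ -0.2489.
E_xy = 0.4394/-0.2489 ≈ -1.765.
E_xy < 0, so game consoles and video games are complements.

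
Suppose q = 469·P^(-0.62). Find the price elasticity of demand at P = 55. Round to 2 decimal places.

-0.62

For a Cobb–Douglas (constant-elasticity) form q = A·P^α·…, the elasticity with respect to P equals the exponent α at every point.
Here the exponent on P is -0.62, so the price elasticity of demand is -0.62.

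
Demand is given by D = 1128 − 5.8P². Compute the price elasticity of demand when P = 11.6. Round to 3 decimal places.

At P = 11.6, D = 347.552.
dD/dP = −2·5.8·P = −134.56.
Point elasticity E = (dD/dP)·(P/D) = -134.56 × 11.6/347.552 ≈ -4.491.
|E| > 1, so demand is elastic at this price.

-4.491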